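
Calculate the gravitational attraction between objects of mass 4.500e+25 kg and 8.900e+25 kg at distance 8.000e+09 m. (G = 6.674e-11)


F = G*m1*m2/r^2 = 6.674e-11 * 4.500e+25 * 8.900e+25 / (8.000e+09)^2 = 6.674e-11 * 4.005e+51 / 6.400e+19 = 4.176e+21

4.176e+21 N


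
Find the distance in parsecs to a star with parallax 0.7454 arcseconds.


d = 1/p = 1/0.7454 = 1.3416

1.3416 pc


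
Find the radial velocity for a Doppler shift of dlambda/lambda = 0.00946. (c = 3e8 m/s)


v = (dlambda/lambda) * c = 0.00946 * 3e8 = 2.838e+06

2.838e+06 m/s


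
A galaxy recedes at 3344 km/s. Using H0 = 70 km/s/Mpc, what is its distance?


d = v / H0 = 3344 / 70 = 47.7714

47.7714 Mpc


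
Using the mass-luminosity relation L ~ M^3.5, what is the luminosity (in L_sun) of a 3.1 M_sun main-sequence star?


L/L_sun = (M/M_sun)^3.5 = 3.1^3.5 = 52.4525

52.4525 L_sun


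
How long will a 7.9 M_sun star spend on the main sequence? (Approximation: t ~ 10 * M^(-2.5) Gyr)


t = 10 * M^(-2.5) = 10 * 7.9^(-2.5) = 0.057

0.057 Gyr


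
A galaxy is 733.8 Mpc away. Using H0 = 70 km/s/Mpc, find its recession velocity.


v = H0 * d = 70 * 733.8 = 51366.0

51366.0 km/s


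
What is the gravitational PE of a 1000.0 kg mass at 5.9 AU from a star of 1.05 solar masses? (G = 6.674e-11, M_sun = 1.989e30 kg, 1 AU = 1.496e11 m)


M = 1.05 * 1.989e30 kg = 2.08845e+30 kg; r = 5.9 AU * 1.496e11 m/AU = 8.8264e+11 m. U = -GM*m/r = -(6.674e-11 * 2.08845e+30 * 1000.0) / 8.8264e+11 = -1.579e+11

-1.579e+11 J


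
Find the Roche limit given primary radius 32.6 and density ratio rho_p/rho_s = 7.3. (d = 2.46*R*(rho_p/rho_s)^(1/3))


d_Roche = 2.46 * 32.6 * 7.3^(1/3) = 155.5704

155.5704


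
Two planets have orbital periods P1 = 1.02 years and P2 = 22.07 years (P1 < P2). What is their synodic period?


1/P_syn = |1/P1 - 1/P2| = |1/1.02 - 1/22.07| => P_syn = 1.0694

1.0694 years


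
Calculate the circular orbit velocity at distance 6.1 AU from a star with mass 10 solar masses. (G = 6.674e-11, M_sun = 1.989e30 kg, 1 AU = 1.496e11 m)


v = sqrt(GM/r) = sqrt(6.674e-11 * 1.989e+31 / 9.126e+11) = 38139.9201

38139.9201 m/s


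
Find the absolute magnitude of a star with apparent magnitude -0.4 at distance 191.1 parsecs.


M = m - 5*log10(d) + 5 = -0.4 - 5*log10(191.1) + 5 = -6.8063

-6.8063


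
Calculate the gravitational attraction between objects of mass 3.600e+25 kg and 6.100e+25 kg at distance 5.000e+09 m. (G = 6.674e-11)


F = G*m1*m2/r^2 = 6.674e-11 * 3.600e+25 * 6.100e+25 / (5.000e+09)^2 = 6.674e-11 * 2.196e+51 / 2.500e+19 = 5.862e+21

5.862e+21 N


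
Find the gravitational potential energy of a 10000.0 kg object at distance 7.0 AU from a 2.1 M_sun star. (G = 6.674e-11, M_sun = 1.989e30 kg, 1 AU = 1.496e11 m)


M = 2.1 * 1.989e30 kg = 4.1769e+30 kg; r = 7.0 AU * 1.496e11 m/AU = 1.0472e+12 m. U = -GM*m/r = -(6.674e-11 * 4.1769e+30 * 10000.0) / 1.0472e+12 = -2.662e+12

-2.662e+12 J


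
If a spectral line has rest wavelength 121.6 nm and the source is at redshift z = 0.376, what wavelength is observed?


lam_obs = lam_emit * (1 + z) = 121.6 * (1 + 0.376) = 167.3216

167.3216 nm


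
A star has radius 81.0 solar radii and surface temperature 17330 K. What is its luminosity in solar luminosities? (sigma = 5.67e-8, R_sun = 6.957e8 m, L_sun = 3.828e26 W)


R = 81.0 * 6.957e8 m = 5.63517e+10 m. L = 4*pi*R^2*sigma*T^4 = 4*pi*(5.63517e+10)^2 * 5.67e-8 * 17330^4 = 2.040803631e+32 W. L/L_sun = 2.040803631e+32 / 3.828e26 = 533125.2954

533125.2954 L_sun


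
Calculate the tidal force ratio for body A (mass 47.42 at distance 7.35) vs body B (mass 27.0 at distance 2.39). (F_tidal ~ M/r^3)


Ratio = (M1/r1^3) / (M2/r2^3) = (47.42/7.35^3) / (27.0/2.39^3) = 0.0604

0.0604


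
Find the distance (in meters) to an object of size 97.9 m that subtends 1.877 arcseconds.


D = size / theta_rad, theta_rad = 1.877 * pi/(180*3600) = 9.100e-06, D = 1.076e+07

1.076e+07 m


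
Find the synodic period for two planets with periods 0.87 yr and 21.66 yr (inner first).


1/P_syn = |1/P1 - 1/P2| = |1/0.87 - 1/21.66| => P_syn = 0.9064

0.9064 years


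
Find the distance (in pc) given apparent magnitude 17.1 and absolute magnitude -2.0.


d = 10^((m - M + 5)/5) = 10^((17.1 - -2.0 + 5)/5) = 66069.3448

66069.3448 pc


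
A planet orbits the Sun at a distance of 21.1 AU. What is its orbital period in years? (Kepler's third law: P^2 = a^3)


P = a^(3/2) = 21.1^1.5 = 96.9223

96.9223 years


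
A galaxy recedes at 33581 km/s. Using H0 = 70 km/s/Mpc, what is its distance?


d = v / H0 = 33581 / 70 = 479.7286

479.7286 Mpc


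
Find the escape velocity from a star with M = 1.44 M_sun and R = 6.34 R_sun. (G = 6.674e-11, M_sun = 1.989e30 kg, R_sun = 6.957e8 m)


M = 1.44 * 1.989e30 kg = 2.86416e+30 kg; R = 6.34 * 6.957e8 m = 4.410738e+09 m. v_esc = sqrt(2GM/R) = sqrt(2 * 6.674e-11 * 2.86416e+30 / 4.410738e+09) = 294409.0162

294409.0162 m/s


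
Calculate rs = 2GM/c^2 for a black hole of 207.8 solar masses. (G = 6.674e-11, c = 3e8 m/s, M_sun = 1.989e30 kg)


M = 207.8 * 1.989e30 kg = 4.133142e+32 kg. rs = 2GM/c^2 = 2 * 6.674e-11 * 4.133142e+32 / (3e8)^2 = 612990.8824

612990.8824 m


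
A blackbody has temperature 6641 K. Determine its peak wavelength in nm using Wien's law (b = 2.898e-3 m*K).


lam_max = b / T = 2.898e-3 / 6641 = 4.364e-07 m = 436.3801 nm

436.3801 nm


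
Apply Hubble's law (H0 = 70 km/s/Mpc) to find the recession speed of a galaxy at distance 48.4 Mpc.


v = H0 * d = 70 * 48.4 = 3388.0

3388.0 km/s


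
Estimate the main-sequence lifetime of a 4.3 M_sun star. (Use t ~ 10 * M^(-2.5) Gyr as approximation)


t = 10 * M^(-2.5) = 10 * 4.3^(-2.5) = 0.2608

0.2608 Gyr


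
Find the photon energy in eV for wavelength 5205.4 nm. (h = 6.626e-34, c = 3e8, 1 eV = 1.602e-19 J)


E = hc/lambda = 6.626e-34 * 3e8 / 5.205e-06 = 3.819e-20 J = 0.2384 eV

0.2384 eV


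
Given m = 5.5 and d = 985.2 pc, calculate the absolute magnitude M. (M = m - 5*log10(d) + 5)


M = m - 5*log10(d) + 5 = 5.5 - 5*log10(985.2) + 5 = -4.4676

-4.4676


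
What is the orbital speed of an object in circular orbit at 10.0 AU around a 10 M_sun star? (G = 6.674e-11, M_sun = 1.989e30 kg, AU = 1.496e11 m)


v = sqrt(GM/r) = sqrt(6.674e-11 * 1.989e+31 / 1.496e+12) = 29788.2298

29788.2298 m/s


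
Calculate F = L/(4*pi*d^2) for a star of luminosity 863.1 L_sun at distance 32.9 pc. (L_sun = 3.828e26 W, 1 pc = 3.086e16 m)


F = L / (4*pi*d^2) = 3.304e+29 / (4*pi*(1.015e+18)^2) = 2.551e-08

2.551e-08 W/m^2


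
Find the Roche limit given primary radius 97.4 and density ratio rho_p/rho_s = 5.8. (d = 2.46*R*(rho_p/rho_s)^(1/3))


d_Roche = 2.46 * 97.4 * 5.8^(1/3) = 430.4969

430.4969


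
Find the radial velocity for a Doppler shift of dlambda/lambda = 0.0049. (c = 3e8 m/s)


v = (dlambda/lambda) * c = 0.0049 * 3e8 = 1.470e+06

1.470e+06 m/s


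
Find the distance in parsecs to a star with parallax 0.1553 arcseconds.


d = 1/p = 1/0.1553 = 6.4392

6.4392 pc


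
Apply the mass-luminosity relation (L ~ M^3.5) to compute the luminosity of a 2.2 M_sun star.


L/L_sun = (M/M_sun)^3.5 = 2.2^3.5 = 15.7935

15.7935 L_sun


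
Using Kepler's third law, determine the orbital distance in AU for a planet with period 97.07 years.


a = P^(2/3) = 97.07^(2/3) = 21.1214

21.1214 AU


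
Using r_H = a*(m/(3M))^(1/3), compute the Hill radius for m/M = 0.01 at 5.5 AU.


r_H = a * (m/3M)^(1/3) = 5.5 * (0.01/3)^(1/3) = 0.8216

0.8216 AU


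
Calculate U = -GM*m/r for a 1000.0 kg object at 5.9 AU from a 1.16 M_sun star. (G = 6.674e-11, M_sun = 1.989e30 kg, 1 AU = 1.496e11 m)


M = 1.16 * 1.989e30 kg = 2.30724e+30 kg; r = 5.9 AU * 1.496e11 m/AU = 8.8264e+11 m. U = -GM*m/r = -(6.674e-11 * 2.30724e+30 * 1000.0) / 8.8264e+11 = -1.745e+11

-1.745e+11 J


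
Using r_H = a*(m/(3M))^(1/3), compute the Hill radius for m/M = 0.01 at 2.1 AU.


r_H = a * (m/3M)^(1/3) = 2.1 * (0.01/3)^(1/3) = 0.3137

0.3137 AU


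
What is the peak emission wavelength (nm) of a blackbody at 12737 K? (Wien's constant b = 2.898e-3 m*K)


lam_max = b / T = 2.898e-3 / 12737 = 2.275e-07 m = 227.5261 nm

227.5261 nm


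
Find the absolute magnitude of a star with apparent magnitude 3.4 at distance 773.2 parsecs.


M = m - 5*log10(d) + 5 = 3.4 - 5*log10(773.2) + 5 = -6.0415

-6.0415


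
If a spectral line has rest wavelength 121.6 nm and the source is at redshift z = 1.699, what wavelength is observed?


lam_obs = lam_emit * (1 + z) = 121.6 * (1 + 1.699) = 328.1984

328.1984 nm


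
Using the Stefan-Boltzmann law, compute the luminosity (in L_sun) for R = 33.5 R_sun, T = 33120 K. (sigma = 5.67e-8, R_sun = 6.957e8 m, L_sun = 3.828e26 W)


R = 33.5 * 6.957e8 m = 2.330595e+10 m. L = 4*pi*R^2*sigma*T^4 = 4*pi*(2.330595e+10)^2 * 5.67e-8 * 33120^4 = 4.656802894e+32 W. L/L_sun = 4.656802894e+32 / 3.828e26 = 1.217e+06

1.217e+06 L_sun


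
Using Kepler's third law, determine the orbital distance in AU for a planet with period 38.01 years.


a = P^(2/3) = 38.01^(2/3) = 11.3049

11.3049 AU


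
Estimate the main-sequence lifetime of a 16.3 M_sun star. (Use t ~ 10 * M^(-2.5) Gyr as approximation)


t = 10 * M^(-2.5) = 10 * 16.3^(-2.5) = 0.0093

0.0093 Gyr


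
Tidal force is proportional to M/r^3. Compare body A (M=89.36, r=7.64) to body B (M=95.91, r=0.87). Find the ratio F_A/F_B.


Ratio = (M1/r1^3) / (M2/r2^3) = (89.36/7.64^3) / (95.91/0.87^3) = 0.0014

0.0014


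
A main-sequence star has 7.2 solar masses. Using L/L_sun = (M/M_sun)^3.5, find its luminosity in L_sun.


L/L_sun = (M/M_sun)^3.5 = 7.2^3.5 = 1001.5295

1001.5295 L_sun


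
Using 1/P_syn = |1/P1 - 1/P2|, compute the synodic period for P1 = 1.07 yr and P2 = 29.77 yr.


1/P_syn = |1/P1 - 1/P2| = |1/1.07 - 1/29.77| => P_syn = 1.1099

1.1099 years


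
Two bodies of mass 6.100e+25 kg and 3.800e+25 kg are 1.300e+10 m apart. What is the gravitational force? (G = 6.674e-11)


F = G*m1*m2/r^2 = 6.674e-11 * 6.100e+25 * 3.800e+25 / (1.300e+10)^2 = 6.674e-11 * 2.318e+51 / 1.690e+20 = 9.154e+20

9.154e+20 N


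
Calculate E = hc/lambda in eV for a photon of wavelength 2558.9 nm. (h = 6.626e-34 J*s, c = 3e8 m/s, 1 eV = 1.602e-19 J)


E = hc/lambda = 6.626e-34 * 3e8 / 2.559e-06 = 7.768e-20 J = 0.4849 eV

0.4849 eV


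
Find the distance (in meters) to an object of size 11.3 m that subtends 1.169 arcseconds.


D = size / theta_rad, theta_rad = 1.169 * pi/(180*3600) = 5.667e-06, D = 1.994e+06

1.994e+06 m


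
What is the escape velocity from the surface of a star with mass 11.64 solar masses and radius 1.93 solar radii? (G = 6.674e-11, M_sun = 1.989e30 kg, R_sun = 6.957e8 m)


M = 11.64 * 1.989e30 kg = 2.315196e+31 kg; R = 1.93 * 6.957e8 m = 1.342701e+09 m. v_esc = sqrt(2GM/R) = sqrt(2 * 6.674e-11 * 2.315196e+31 / 1.342701e+09) = 1.517e+06

1.517e+06 m/s


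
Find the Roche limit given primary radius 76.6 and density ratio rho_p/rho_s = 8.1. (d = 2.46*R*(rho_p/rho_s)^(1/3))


d_Roche = 2.46 * 76.6 * 8.1^(1/3) = 378.4358

378.4358


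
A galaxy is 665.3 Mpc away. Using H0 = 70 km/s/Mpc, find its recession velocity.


v = H0 * d = 70 * 665.3 = 46571.0

46571.0 km/s


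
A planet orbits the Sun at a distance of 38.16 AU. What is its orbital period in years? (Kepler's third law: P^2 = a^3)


P = a^(3/2) = 38.16^1.5 = 235.7287

235.7287 years


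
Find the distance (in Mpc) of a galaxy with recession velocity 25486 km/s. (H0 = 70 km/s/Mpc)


d = v / H0 = 25486 / 70 = 364.0857

364.0857 Mpc


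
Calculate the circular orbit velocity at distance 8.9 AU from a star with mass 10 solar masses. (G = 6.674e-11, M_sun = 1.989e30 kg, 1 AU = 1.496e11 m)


v = sqrt(GM/r) = sqrt(6.674e-11 * 1.989e+31 / 1.331e+12) = 31575.4605

31575.4605 m/s


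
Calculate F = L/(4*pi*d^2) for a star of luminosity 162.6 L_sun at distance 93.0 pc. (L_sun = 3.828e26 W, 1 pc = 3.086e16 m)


F = L / (4*pi*d^2) = 6.224e+28 / (4*pi*(2.870e+18)^2) = 6.013e-10

6.013e-10 W/m^2


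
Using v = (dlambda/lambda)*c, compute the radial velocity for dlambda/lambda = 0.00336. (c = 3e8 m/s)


v = (dlambda/lambda) * c = 0.00336 * 3e8 = 1.008e+06

1.008e+06 m/s


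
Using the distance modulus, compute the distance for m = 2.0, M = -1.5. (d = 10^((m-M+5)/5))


d = 10^((m - M + 5)/5) = 10^((2.0 - -1.5 + 5)/5) = 50.1187

50.1187 pc


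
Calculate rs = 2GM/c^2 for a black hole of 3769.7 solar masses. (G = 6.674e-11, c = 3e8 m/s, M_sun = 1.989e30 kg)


M = 3769.7 * 1.989e30 kg = 7.4979333e+33 kg. rs = 2GM/c^2 = 2 * 6.674e-11 * 7.4979333e+33 / (3e8)^2 = 1.112e+07

1.112e+07 m


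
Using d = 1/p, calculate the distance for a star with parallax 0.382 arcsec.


d = 1/p = 1/0.382 = 2.6178

2.6178 pc


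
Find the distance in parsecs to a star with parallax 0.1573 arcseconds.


d = 1/p = 1/0.1573 = 6.3573

6.3573 pc


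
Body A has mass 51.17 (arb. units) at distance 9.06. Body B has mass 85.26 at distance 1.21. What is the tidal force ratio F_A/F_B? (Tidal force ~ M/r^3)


Ratio = (M1/r1^3) / (M2/r2^3) = (51.17/9.06^3) / (85.26/1.21^3) = 0.0014

0.0014


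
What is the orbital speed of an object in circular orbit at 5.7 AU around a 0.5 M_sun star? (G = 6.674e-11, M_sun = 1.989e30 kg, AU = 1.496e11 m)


v = sqrt(GM/r) = sqrt(6.674e-11 * 9.945e+29 / 8.527e+11) = 8822.5123

8822.5123 m/s


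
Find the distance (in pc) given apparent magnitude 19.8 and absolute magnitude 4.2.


d = 10^((m - M + 5)/5) = 10^((19.8 - 4.2 + 5)/5) = 13182.5674

13182.5674 pc


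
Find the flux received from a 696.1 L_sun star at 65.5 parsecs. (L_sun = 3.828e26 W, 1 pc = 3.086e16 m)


F = L / (4*pi*d^2) = 2.665e+29 / (4*pi*(2.021e+18)^2) = 5.190e-09

5.190e-09 W/m^2


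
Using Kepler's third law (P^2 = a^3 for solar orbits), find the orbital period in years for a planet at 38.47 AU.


P = a^(3/2) = 38.47^1.5 = 238.6071

238.6071 years


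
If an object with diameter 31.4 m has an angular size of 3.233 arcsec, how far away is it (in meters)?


D = size / theta_rad, theta_rad = 3.233 * pi/(180*3600) = 1.567e-05, D = 2.003e+06

2.003e+06 m


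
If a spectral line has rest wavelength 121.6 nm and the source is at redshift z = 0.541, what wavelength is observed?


lam_obs = lam_emit * (1 + z) = 121.6 * (1 + 0.541) = 187.3856

187.3856 nm


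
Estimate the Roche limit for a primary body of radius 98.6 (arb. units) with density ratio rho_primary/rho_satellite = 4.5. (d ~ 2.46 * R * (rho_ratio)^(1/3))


d_Roche = 2.46 * 98.6 * 4.5^(1/3) = 400.4511

400.4511


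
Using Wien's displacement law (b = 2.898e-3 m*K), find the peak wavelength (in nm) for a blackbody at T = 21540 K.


lam_max = b / T = 2.898e-3 / 21540 = 1.345e-07 m = 134.5404 nm

134.5404 nm


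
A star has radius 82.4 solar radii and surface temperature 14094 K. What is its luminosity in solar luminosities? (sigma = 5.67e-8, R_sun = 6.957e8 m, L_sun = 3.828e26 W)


R = 82.4 * 6.957e8 m = 5.732568e+10 m. L = 4*pi*R^2*sigma*T^4 = 4*pi*(5.732568e+10)^2 * 5.67e-8 * 14094^4 = 9.239073491e+31 W. L/L_sun = 9.239073491e+31 / 3.828e26 = 241355.1069

241355.1069 L_sun


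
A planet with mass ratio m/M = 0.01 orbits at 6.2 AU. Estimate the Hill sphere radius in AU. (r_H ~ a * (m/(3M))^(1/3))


r_H = a * (m/3M)^(1/3) = 6.2 * (0.01/3)^(1/3) = 0.9262

0.9262 AU


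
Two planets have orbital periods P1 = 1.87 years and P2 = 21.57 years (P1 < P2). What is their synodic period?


1/P_syn = |1/P1 - 1/P2| = |1/1.87 - 1/21.57| => P_syn = 2.0475

2.0475 years


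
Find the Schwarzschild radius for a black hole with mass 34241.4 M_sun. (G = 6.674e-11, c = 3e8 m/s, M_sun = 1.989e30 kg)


M = 34241.4 * 1.989e30 kg = 6.81061446e+34 kg. rs = 2GM/c^2 = 2 * 6.674e-11 * 6.81061446e+34 / (3e8)^2 = 1.010e+08

1.010e+08 m


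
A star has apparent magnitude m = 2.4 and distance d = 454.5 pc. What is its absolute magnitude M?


M = m - 5*log10(d) + 5 = 2.4 - 5*log10(454.5) + 5 = -5.8877

-5.8877


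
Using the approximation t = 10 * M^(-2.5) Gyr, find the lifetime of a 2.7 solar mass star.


t = 10 * M^(-2.5) = 10 * 2.7^(-2.5) = 0.8348

0.8348 Gyr


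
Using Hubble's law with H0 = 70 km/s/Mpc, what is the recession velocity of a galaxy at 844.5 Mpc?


v = H0 * d = 70 * 844.5 = 59115.0

59115.0 km/s


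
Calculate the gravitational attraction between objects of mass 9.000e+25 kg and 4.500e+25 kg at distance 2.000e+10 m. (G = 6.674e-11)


F = G*m1*m2/r^2 = 6.674e-11 * 9.000e+25 * 4.500e+25 / (2.000e+10)^2 = 6.674e-11 * 4.050e+51 / 4.000e+20 = 6.757e+20

6.757e+20 N


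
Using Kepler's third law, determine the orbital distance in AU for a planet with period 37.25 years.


a = P^(2/3) = 37.25^(2/3) = 11.1537

11.1537 AU


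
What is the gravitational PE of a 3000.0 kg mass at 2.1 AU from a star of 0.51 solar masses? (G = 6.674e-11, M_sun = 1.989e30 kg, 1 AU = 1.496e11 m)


M = 0.51 * 1.989e30 kg = 1.01439e+30 kg; r = 2.1 AU * 1.496e11 m/AU = 3.1416e+11 m. U = -GM*m/r = -(6.674e-11 * 1.01439e+30 * 3000.0) / 3.1416e+11 = -6.465e+11

-6.465e+11 J


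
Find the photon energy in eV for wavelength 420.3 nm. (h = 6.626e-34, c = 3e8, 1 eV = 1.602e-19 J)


E = hc/lambda = 6.626e-34 * 3e8 / 4.203e-07 = 4.729e-19 J = 2.9522 eV

2.9522 eV


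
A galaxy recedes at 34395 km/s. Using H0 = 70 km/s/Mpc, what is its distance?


d = v / H0 = 34395 / 70 = 491.3571

491.3571 Mpc


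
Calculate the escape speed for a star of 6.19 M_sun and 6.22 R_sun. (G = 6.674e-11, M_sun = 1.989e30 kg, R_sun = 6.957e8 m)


M = 6.19 * 1.989e30 kg = 1.231191e+31 kg; R = 6.22 * 6.957e8 m = 4.327254e+09 m. v_esc = sqrt(2GM/R) = sqrt(2 * 6.674e-11 * 1.231191e+31 / 4.327254e+09) = 616260.9102

616260.9102 m/s


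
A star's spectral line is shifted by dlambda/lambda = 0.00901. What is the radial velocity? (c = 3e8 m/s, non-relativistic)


v = (dlambda/lambda) * c = 0.00901 * 3e8 = 2.703e+06

2.703e+06 m/s


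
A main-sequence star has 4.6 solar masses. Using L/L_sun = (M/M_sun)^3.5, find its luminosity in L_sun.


L/L_sun = (M/M_sun)^3.5 = 4.6^3.5 = 208.7625

208.7625 L_sun


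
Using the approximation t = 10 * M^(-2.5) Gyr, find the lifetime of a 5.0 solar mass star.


t = 10 * M^(-2.5) = 10 * 5.0^(-2.5) = 0.1789

0.1789 Gyr


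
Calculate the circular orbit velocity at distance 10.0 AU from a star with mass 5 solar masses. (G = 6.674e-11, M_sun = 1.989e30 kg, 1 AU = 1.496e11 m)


v = sqrt(GM/r) = sqrt(6.674e-11 * 9.945e+30 / 1.496e+12) = 21063.4593

21063.4593 m/s


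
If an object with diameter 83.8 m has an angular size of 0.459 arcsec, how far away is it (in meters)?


D = size / theta_rad, theta_rad = 0.459 * pi/(180*3600) = 2.225e-06, D = 3.766e+07

3.766e+07 m


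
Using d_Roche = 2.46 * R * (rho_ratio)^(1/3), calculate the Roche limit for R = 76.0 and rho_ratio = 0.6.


d_Roche = 2.46 * 76.0 * 0.6^(1/3) = 157.6882

157.6882


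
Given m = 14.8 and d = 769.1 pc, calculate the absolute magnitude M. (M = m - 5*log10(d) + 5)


M = m - 5*log10(d) + 5 = 14.8 - 5*log10(769.1) + 5 = 5.3701

5.3701


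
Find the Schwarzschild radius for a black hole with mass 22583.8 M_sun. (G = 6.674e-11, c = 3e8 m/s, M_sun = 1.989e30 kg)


M = 22583.8 * 1.989e30 kg = 4.49191782e+34 kg. rs = 2GM/c^2 = 2 * 6.674e-11 * 4.49191782e+34 / (3e8)^2 = 6.662e+07

6.662e+07 m


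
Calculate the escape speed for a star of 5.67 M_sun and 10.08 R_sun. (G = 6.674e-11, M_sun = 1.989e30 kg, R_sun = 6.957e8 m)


M = 5.67 * 1.989e30 kg = 1.127763e+31 kg; R = 10.08 * 6.957e8 m = 7.012656e+09 m. v_esc = sqrt(2GM/R) = sqrt(2 * 6.674e-11 * 1.127763e+31 / 7.012656e+09) = 463314.3507

463314.3507 m/s


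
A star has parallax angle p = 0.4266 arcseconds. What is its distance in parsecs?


d = 1/p = 1/0.4266 = 2.3441

2.3441 pc


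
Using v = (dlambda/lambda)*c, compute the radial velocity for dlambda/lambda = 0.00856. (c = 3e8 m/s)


v = (dlambda/lambda) * c = 0.00856 * 3e8 = 2.568e+06

2.568e+06 m/s


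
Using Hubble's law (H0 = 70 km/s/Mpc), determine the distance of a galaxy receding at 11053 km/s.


d = v / H0 = 11053 / 70 = 157.9

157.9 Mpc


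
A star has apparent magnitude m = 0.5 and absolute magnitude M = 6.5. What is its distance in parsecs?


d = 10^((m - M + 5)/5) = 10^((0.5 - 6.5 + 5)/5) = 0.631

0.631 pc


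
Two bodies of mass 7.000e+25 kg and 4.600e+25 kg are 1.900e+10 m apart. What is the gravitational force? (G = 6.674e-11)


F = G*m1*m2/r^2 = 6.674e-11 * 7.000e+25 * 4.600e+25 / (1.900e+10)^2 = 6.674e-11 * 3.220e+51 / 3.610e+20 = 5.953e+20

5.953e+20 N


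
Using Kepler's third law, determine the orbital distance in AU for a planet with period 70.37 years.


a = P^(2/3) = 70.37^(2/3) = 17.0448

17.0448 AU


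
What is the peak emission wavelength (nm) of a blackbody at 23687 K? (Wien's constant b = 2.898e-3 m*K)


lam_max = b / T = 2.898e-3 / 23687 = 1.223e-07 m = 122.3456 nm

122.3456 nm


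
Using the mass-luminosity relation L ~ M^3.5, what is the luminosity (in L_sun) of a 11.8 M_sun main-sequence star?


L/L_sun = (M/M_sun)^3.5 = 11.8^3.5 = 5644.0003

5644.0003 L_sun


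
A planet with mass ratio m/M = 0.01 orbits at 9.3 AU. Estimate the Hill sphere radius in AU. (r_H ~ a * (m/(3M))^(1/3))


r_H = a * (m/3M)^(1/3) = 9.3 * (0.01/3)^(1/3) = 1.3892

1.3892 AU


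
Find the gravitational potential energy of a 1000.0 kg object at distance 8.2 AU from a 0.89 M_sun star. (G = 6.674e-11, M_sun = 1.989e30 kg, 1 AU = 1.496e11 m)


M = 0.89 * 1.989e30 kg = 1.77021e+30 kg; r = 8.2 AU * 1.496e11 m/AU = 1.22672e+12 m. U = -GM*m/r = -(6.674e-11 * 1.77021e+30 * 1000.0) / 1.22672e+12 = -9.631e+10

-9.631e+10 J


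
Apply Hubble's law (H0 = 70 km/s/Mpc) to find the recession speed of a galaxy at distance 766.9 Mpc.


v = H0 * d = 70 * 766.9 = 53683.0

53683.0 km/s


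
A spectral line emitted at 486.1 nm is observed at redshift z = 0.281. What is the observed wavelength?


lam_obs = lam_emit * (1 + z) = 486.1 * (1 + 0.281) = 622.6941

622.6941 nm


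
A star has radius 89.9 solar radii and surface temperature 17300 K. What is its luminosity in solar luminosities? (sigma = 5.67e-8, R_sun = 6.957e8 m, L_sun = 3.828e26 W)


R = 89.9 * 6.957e8 m = 6.254343e+10 m. L = 4*pi*R^2*sigma*T^4 = 4*pi*(6.254343e+10)^2 * 5.67e-8 * 17300^4 = 2.496552628e+32 W. L/L_sun = 2.496552628e+32 / 3.828e26 = 652181.9824

652181.9824 L_sun


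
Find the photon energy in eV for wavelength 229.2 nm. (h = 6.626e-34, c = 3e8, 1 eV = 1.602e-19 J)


E = hc/lambda = 6.626e-34 * 3e8 / 2.292e-07 = 8.673e-19 J = 5.4137 eV

5.4137 eV


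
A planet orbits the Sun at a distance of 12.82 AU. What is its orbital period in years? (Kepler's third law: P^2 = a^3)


P = a^(3/2) = 12.82^1.5 = 45.902

45.902 years


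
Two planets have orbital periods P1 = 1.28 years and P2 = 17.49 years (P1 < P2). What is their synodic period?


1/P_syn = |1/P1 - 1/P2| = |1/1.28 - 1/17.49| => P_syn = 1.3811

1.3811 years


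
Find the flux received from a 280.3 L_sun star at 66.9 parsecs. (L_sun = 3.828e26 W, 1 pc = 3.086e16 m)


F = L / (4*pi*d^2) = 1.073e+29 / (4*pi*(2.065e+18)^2) = 2.003e-09

2.003e-09 W/m^2


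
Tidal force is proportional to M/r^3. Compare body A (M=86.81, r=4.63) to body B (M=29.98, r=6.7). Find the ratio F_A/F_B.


Ratio = (M1/r1^3) / (M2/r2^3) = (86.81/4.63^3) / (29.98/6.7^3) = 8.7744

8.7744


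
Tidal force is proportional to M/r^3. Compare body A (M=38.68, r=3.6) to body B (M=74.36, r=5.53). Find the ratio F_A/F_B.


Ratio = (M1/r1^3) / (M2/r2^3) = (38.68/3.6^3) / (74.36/5.53^3) = 1.8854

1.8854


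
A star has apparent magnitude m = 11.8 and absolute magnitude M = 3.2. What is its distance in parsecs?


d = 10^((m - M + 5)/5) = 10^((11.8 - 3.2 + 5)/5) = 524.8075

524.8075 pc


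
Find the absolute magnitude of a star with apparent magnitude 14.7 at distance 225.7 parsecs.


M = m - 5*log10(d) + 5 = 14.7 - 5*log10(225.7) + 5 = 7.9323

7.9323


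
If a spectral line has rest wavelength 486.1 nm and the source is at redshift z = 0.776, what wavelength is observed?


lam_obs = lam_emit * (1 + z) = 486.1 * (1 + 0.776) = 863.3136

863.3136 nm


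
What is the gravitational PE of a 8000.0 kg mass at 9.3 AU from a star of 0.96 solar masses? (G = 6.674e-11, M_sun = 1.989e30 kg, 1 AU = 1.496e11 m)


M = 0.96 * 1.989e30 kg = 1.90944e+30 kg; r = 9.3 AU * 1.496e11 m/AU = 1.39128e+12 m. U = -GM*m/r = -(6.674e-11 * 1.90944e+30 * 8000.0) / 1.39128e+12 = -7.328e+11

-7.328e+11 J


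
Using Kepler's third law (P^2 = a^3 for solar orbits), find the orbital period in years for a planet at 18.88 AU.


P = a^(3/2) = 18.88^1.5 = 82.0357

82.0357 years


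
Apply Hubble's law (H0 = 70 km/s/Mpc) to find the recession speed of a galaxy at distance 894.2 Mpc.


v = H0 * d = 70 * 894.2 = 62594.0

62594.0 km/s


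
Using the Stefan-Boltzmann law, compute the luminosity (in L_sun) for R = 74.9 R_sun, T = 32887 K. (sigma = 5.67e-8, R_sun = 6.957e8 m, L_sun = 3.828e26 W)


R = 74.9 * 6.957e8 m = 5.210793e+10 m. L = 4*pi*R^2*sigma*T^4 = 4*pi*(5.210793e+10)^2 * 5.67e-8 * 32887^4 = 2.263067972e+33 W. L/L_sun = 2.263067972e+33 / 3.828e26 = 5.912e+06

5.912e+06 L_sun


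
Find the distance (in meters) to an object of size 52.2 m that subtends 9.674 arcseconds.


D = size / theta_rad, theta_rad = 9.674 * pi/(180*3600) = 4.690e-05, D = 1.113e+06

1.113e+06 m


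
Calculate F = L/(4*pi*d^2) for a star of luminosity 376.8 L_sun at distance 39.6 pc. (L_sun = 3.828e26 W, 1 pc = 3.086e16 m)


F = L / (4*pi*d^2) = 1.442e+29 / (4*pi*(1.222e+18)^2) = 7.686e-09

7.686e-09 W/m^2


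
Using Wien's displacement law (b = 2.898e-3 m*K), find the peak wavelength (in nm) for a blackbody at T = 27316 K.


lam_max = b / T = 2.898e-3 / 27316 = 1.061e-07 m = 106.0917 nm

106.0917 nm


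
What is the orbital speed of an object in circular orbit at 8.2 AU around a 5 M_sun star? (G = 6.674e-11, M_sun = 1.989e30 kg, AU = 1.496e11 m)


v = sqrt(GM/r) = sqrt(6.674e-11 * 9.945e+30 / 1.227e+12) = 23260.6996

23260.6996 m/s


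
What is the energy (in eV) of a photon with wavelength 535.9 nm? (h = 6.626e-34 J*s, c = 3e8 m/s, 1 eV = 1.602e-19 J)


E = hc/lambda = 6.626e-34 * 3e8 / 5.359e-07 = 3.709e-19 J = 2.3154 eV

2.3154 eV


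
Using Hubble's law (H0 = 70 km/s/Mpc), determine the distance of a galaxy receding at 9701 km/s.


d = v / H0 = 9701 / 70 = 138.5857

138.5857 Mpc


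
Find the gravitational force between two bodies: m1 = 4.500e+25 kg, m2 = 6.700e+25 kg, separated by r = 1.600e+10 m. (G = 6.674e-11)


F = G*m1*m2/r^2 = 6.674e-11 * 4.500e+25 * 6.700e+25 / (1.600e+10)^2 = 6.674e-11 * 3.015e+51 / 2.560e+20 = 7.860e+20

7.860e+20 N


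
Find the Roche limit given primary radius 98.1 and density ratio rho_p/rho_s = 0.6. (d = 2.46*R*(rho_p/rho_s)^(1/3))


d_Roche = 2.46 * 98.1 * 0.6^(1/3) = 203.5422

203.5422


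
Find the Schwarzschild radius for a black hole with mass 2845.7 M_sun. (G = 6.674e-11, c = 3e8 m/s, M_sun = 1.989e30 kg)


M = 2845.7 * 1.989e30 kg = 5.6600973e+33 kg. rs = 2GM/c^2 = 2 * 6.674e-11 * 5.6600973e+33 / (3e8)^2 = 8.395e+06

8.395e+06 m


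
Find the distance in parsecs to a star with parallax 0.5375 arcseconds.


d = 1/p = 1/0.5375 = 1.8605

1.8605 pc


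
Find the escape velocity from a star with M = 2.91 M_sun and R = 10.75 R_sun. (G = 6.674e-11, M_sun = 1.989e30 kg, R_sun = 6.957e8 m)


M = 2.91 * 1.989e30 kg = 5.78799e+30 kg; R = 10.75 * 6.957e8 m = 7.478775e+09 m. v_esc = sqrt(2GM/R) = sqrt(2 * 6.674e-11 * 5.78799e+30 / 7.478775e+09) = 321408.051

321408.051 m/s


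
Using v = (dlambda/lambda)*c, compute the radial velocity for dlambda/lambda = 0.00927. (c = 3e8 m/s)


v = (dlambda/lambda) * c = 0.00927 * 3e8 = 2.781e+06

2.781e+06 m/s


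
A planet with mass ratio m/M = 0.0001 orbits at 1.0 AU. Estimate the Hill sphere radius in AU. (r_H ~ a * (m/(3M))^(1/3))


r_H = a * (m/3M)^(1/3) = 1.0 * (0.0001/3)^(1/3) = 0.0322

0.0322 AU


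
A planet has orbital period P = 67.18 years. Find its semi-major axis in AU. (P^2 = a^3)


a = P^(2/3) = 67.18^(2/3) = 16.5257

16.5257 AU


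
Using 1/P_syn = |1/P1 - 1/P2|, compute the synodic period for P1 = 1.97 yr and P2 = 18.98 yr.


1/P_syn = |1/P1 - 1/P2| = |1/1.97 - 1/18.98| => P_syn = 2.1982

2.1982 years


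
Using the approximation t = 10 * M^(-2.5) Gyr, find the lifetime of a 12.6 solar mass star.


t = 10 * M^(-2.5) = 10 * 12.6^(-2.5) = 0.0177

0.0177 Gyr


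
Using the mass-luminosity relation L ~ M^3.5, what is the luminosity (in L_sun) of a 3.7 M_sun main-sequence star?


L/L_sun = (M/M_sun)^3.5 = 3.7^3.5 = 97.433

97.433 L_sun


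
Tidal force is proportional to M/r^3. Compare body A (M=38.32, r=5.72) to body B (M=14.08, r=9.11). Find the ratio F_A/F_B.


Ratio = (M1/r1^3) / (M2/r2^3) = (38.32/5.72^3) / (14.08/9.11^3) = 10.9949

10.9949


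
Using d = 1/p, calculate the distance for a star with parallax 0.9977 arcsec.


d = 1/p = 1/0.9977 = 1.0023

1.0023 pc


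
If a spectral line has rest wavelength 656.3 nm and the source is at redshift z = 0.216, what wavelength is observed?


lam_obs = lam_emit * (1 + z) = 656.3 * (1 + 0.216) = 798.0608

798.0608 nm


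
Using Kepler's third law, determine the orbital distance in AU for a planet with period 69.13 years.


a = P^(2/3) = 69.13^(2/3) = 16.844

16.844 AU


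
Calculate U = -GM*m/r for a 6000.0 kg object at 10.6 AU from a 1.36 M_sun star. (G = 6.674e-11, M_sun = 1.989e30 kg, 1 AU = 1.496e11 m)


M = 1.36 * 1.989e30 kg = 2.70504e+30 kg; r = 10.6 AU * 1.496e11 m/AU = 1.58576e+12 m. U = -GM*m/r = -(6.674e-11 * 2.70504e+30 * 6000.0) / 1.58576e+12 = -6.831e+11

-6.831e+11 J


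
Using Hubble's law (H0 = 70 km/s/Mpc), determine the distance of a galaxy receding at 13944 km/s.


d = v / H0 = 13944 / 70 = 199.2

199.2 Mpc


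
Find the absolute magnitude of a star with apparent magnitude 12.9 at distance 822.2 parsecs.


M = m - 5*log10(d) + 5 = 12.9 - 5*log10(822.2) + 5 = 3.3251

3.3251


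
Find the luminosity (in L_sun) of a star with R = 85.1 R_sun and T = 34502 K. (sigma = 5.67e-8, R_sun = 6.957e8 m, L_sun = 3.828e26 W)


R = 85.1 * 6.957e8 m = 5.920407e+10 m. L = 4*pi*R^2*sigma*T^4 = 4*pi*(5.920407e+10)^2 * 5.67e-8 * 34502^4 = 3.538939459e+33 W. L/L_sun = 3.538939459e+33 / 3.828e26 = 9.245e+06

9.245e+06 L_sun


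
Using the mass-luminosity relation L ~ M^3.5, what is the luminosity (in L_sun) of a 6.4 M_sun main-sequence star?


L/L_sun = (M/M_sun)^3.5 = 6.4^3.5 = 663.1777

663.1777 L_sun


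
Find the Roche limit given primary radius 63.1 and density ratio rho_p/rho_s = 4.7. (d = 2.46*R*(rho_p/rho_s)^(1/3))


d_Roche = 2.46 * 63.1 * 4.7^(1/3) = 260.0142

260.0142


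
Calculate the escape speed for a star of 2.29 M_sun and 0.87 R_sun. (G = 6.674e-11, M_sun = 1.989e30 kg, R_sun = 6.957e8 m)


M = 2.29 * 1.989e30 kg = 4.55481e+30 kg; R = 0.87 * 6.957e8 m = 6.05259e+08 m. v_esc = sqrt(2GM/R) = sqrt(2 * 6.674e-11 * 4.55481e+30 / 6.05259e+08) = 1.002e+06

1.002e+06 m/s


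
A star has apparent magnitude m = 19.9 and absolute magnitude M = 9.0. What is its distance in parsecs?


d = 10^((m - M + 5)/5) = 10^((19.9 - 9.0 + 5)/5) = 1513.5612

1513.5612 pc


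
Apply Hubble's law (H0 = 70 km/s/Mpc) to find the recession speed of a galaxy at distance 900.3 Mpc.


v = H0 * d = 70 * 900.3 = 63021.0

63021.0 km/s


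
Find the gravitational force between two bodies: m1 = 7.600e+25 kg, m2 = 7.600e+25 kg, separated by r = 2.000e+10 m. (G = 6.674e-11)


F = G*m1*m2/r^2 = 6.674e-11 * 7.600e+25 * 7.600e+25 / (2.000e+10)^2 = 6.674e-11 * 5.776e+51 / 4.000e+20 = 9.637e+20

9.637e+20 N


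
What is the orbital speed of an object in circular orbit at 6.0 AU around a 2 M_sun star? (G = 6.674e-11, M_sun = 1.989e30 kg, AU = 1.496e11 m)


v = sqrt(GM/r) = sqrt(6.674e-11 * 3.978e+30 / 8.976e+11) = 17198.2425

17198.2425 m/s


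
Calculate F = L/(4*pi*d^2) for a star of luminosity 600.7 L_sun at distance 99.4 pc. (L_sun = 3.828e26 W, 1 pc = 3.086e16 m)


F = L / (4*pi*d^2) = 2.299e+29 / (4*pi*(3.067e+18)^2) = 1.945e-09

1.945e-09 W/m^2


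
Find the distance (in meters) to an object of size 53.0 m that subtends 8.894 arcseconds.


D = size / theta_rad, theta_rad = 8.894 * pi/(180*3600) = 4.312e-05, D = 1.229e+06

1.229e+06 m


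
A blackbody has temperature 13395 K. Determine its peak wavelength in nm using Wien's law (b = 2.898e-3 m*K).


lam_max = b / T = 2.898e-3 / 13395 = 2.163e-07 m = 216.3494 nm

216.3494 nm


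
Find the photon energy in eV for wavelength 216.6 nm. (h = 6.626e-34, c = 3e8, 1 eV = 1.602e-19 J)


E = hc/lambda = 6.626e-34 * 3e8 / 2.166e-07 = 9.177e-19 J = 5.7286 eV

5.7286 eV


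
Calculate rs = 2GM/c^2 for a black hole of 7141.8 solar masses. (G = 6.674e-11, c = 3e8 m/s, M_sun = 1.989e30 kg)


M = 7141.8 * 1.989e30 kg = 1.42050402e+34 kg. rs = 2GM/c^2 = 2 * 6.674e-11 * 1.42050402e+34 / (3e8)^2 = 2.107e+07

2.107e+07 m


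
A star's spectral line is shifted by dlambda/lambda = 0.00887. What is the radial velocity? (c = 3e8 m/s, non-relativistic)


v = (dlambda/lambda) * c = 0.00887 * 3e8 = 2.661e+06

2.661e+06 m/s


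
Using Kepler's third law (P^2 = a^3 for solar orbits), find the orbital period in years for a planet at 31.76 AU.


P = a^(3/2) = 31.76^1.5 = 178.9867

178.9867 years


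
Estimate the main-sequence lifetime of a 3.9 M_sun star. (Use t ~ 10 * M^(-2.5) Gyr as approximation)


t = 10 * M^(-2.5) = 10 * 3.9^(-2.5) = 0.3329

0.3329 Gyr


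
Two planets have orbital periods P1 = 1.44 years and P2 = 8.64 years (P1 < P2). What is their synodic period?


1/P_syn = |1/P1 - 1/P2| = |1/1.44 - 1/8.64| => P_syn = 1.728

1.728 years


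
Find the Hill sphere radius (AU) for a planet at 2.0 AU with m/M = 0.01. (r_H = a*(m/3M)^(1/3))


r_H = a * (m/3M)^(1/3) = 2.0 * (0.01/3)^(1/3) = 0.2988

0.2988 AU


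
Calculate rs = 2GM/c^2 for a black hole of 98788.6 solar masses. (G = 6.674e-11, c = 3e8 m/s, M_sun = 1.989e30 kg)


M = 98788.6 * 1.989e30 kg = 1.964905254e+35 kg. rs = 2GM/c^2 = 2 * 6.674e-11 * 1.964905254e+35 / (3e8)^2 = 2.914e+08

2.914e+08 m


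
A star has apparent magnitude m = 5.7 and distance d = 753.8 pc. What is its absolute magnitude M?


M = m - 5*log10(d) + 5 = 5.7 - 5*log10(753.8) + 5 = -3.6863

-3.6863


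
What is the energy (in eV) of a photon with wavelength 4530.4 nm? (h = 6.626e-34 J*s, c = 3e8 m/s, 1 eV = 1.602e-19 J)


E = hc/lambda = 6.626e-34 * 3e8 / 4.530e-06 = 4.388e-20 J = 0.2739 eV

0.2739 eV


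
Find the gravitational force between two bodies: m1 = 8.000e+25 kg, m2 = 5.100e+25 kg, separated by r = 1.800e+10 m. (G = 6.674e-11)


F = G*m1*m2/r^2 = 6.674e-11 * 8.000e+25 * 5.100e+25 / (1.800e+10)^2 = 6.674e-11 * 4.080e+51 / 3.240e+20 = 8.404e+20

8.404e+20 N


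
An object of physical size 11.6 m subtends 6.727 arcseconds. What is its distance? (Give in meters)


D = size / theta_rad, theta_rad = 6.727 * pi/(180*3600) = 3.261e-05, D = 355681.8422

355681.8422 m


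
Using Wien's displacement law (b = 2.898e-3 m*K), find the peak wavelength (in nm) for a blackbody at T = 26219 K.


lam_max = b / T = 2.898e-3 / 26219 = 1.105e-07 m = 110.5305 nm

110.5305 nm


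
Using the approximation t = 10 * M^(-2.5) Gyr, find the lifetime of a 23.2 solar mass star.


t = 10 * M^(-2.5) = 10 * 23.2^(-2.5) = 0.0039

0.0039 Gyr


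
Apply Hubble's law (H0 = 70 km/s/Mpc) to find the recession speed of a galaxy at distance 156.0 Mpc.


v = H0 * d = 70 * 156.0 = 10920.0

10920.0 km/s


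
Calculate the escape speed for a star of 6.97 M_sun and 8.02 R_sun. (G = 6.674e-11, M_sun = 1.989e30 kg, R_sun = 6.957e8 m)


M = 6.97 * 1.989e30 kg = 1.386333e+31 kg; R = 8.02 * 6.957e8 m = 5.579514e+09 m. v_esc = sqrt(2GM/R) = sqrt(2 * 6.674e-11 * 1.386333e+31 / 5.579514e+09) = 575895.5116

575895.5116 m/s


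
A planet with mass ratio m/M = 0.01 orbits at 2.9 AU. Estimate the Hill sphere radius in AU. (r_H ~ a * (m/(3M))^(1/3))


r_H = a * (m/3M)^(1/3) = 2.9 * (0.01/3)^(1/3) = 0.4332

0.4332 AU


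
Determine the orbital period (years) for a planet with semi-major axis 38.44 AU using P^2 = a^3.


P = a^(3/2) = 38.44^1.5 = 238.328

238.328 years


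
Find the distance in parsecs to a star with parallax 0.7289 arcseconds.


d = 1/p = 1/0.7289 = 1.3719

1.3719 pc


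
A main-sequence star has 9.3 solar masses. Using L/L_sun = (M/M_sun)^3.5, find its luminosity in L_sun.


L/L_sun = (M/M_sun)^3.5 = 9.3^3.5 = 2452.9592

2452.9592 L_sun


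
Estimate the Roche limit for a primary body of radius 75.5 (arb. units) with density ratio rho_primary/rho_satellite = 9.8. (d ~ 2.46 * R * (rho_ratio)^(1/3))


d_Roche = 2.46 * 75.5 * 9.8^(1/3) = 397.4575

397.4575


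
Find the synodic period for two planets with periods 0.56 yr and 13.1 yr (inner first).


1/P_syn = |1/P1 - 1/P2| = |1/0.56 - 1/13.1| => P_syn = 0.585

0.585 years


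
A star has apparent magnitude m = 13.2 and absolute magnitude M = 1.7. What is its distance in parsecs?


d = 10^((m - M + 5)/5) = 10^((13.2 - 1.7 + 5)/5) = 1995.2623

1995.2623 pc


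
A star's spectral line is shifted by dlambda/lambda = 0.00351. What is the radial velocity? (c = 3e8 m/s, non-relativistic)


v = (dlambda/lambda) * c = 0.00351 * 3e8 = 1.053e+06

1.053e+06 m/s


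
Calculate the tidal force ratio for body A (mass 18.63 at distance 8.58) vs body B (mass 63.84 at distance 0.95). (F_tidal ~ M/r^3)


Ratio = (M1/r1^3) / (M2/r2^3) = (18.63/8.58^3) / (63.84/0.95^3) = 3.961e-04

3.961e-04


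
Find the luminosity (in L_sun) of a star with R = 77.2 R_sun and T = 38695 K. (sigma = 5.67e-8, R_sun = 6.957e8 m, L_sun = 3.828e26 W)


R = 77.2 * 6.957e8 m = 5.370804e+10 m. L = 4*pi*R^2*sigma*T^4 = 4*pi*(5.370804e+10)^2 * 5.67e-8 * 38695^4 = 4.607771501e+33 W. L/L_sun = 4.607771501e+33 / 3.828e26 = 1.204e+07

1.204e+07 L_sun


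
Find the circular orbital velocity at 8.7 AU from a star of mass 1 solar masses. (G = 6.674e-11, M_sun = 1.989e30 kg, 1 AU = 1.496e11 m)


v = sqrt(GM/r) = sqrt(6.674e-11 * 1.989e+30 / 1.302e+12) = 10099.1557

10099.1557 m/s


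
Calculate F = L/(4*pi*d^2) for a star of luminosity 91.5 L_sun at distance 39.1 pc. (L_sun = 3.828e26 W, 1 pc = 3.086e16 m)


F = L / (4*pi*d^2) = 3.503e+28 / (4*pi*(1.207e+18)^2) = 1.914e-09

1.914e-09 W/m^2


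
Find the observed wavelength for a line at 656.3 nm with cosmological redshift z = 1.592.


lam_obs = lam_emit * (1 + z) = 656.3 * (1 + 1.592) = 1701.1296

1701.1296 nm


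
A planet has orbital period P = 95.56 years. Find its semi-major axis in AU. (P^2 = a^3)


a = P^(2/3) = 95.56^(2/3) = 20.9018

20.9018 AU


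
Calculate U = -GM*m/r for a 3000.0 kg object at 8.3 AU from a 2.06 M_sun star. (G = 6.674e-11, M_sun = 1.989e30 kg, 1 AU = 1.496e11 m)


M = 2.06 * 1.989e30 kg = 4.09734e+30 kg; r = 8.3 AU * 1.496e11 m/AU = 1.24168e+12 m. U = -GM*m/r = -(6.674e-11 * 4.09734e+30 * 3000.0) / 1.24168e+12 = -6.607e+11

-6.607e+11 J


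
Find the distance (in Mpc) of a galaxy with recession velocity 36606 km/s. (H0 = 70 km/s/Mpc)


d = v / H0 = 36606 / 70 = 522.9429

522.9429 Mpc


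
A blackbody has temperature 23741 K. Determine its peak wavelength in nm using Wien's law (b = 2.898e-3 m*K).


lam_max = b / T = 2.898e-3 / 23741 = 1.221e-07 m = 122.0673 nm

122.0673 nm


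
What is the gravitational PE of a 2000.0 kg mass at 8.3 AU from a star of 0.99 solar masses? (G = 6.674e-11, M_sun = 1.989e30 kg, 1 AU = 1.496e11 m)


M = 0.99 * 1.989e30 kg = 1.96911e+30 kg; r = 8.3 AU * 1.496e11 m/AU = 1.24168e+12 m. U = -GM*m/r = -(6.674e-11 * 1.96911e+30 * 2000.0) / 1.24168e+12 = -2.117e+11

-2.117e+11 J
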